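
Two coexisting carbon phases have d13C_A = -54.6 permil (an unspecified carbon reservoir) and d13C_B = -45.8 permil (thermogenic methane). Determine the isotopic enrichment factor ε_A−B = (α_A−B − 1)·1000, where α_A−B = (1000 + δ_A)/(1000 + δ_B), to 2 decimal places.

α_A−B = (1000 + -54.6) / (1000 + -45.8) = 945.4 / 954.2 = 0.990778
ε_A−B = (0.990778 − 1) × 1000 = -9.222 permil
(The approximation ε ≈ δ_A − δ_B would give -8.8 permil.)

-9.22 permil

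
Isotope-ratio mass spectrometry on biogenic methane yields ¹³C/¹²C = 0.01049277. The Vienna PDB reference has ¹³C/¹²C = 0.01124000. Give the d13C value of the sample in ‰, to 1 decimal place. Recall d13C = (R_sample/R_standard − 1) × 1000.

d13C = (R_sample / R_standard − 1) × 1000
R_sample / R_standard = 0.01049277 / 0.01124000 = 0.933520
d13C = (0.933520 − 1) × 1000 = -66.48‰

-66.5‰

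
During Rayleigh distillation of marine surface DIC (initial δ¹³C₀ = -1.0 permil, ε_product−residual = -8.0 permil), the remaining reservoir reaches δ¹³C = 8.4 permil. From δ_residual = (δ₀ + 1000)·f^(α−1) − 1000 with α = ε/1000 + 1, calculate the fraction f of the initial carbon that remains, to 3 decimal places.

0.310

α − 1 = ε/1000 = -0.0080
(δ_res + 1000)/(δ₀ + 1000) = (8.4 + 1000)/(-1.0 + 1000) = 1008.4/999.0 = 1.009409
f = 1.009409^(1/-0.0080) = exp(ln(1.009409)/-0.0080) = exp(0.00937/-0.0080)
f = exp(-1.1707) = 0.3102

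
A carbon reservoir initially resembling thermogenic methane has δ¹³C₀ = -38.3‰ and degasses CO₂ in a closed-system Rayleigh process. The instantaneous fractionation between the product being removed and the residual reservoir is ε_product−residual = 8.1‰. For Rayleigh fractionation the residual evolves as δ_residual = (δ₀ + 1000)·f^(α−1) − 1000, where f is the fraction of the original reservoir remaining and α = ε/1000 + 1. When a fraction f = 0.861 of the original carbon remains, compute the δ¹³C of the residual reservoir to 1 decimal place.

-39.5‰

Rayleigh residual: δ_res = (δ₀ + 1000)·f^(α−1) − 1000
α = ε/1000 + 1 = 1.00810, so α − 1 = 0.00810
f^(α−1) = 0.861^(0.00810) = 0.998788
δ_res = (-38.3 + 1000) × 0.998788 − 1000 = 960.535 − 1000 = -39.47‰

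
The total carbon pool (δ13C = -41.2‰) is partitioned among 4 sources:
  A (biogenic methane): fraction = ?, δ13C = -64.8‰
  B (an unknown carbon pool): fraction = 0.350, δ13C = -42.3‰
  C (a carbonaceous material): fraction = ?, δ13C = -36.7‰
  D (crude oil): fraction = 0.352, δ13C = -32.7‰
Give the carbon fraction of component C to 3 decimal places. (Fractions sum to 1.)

Let f_C and f_A be the unknown fractions; fractions sum to 1 so f_C + f_A = 0.298.
Mass balance: Σ fᵢ·δᵢ = δ_bulk ⇒ f_C·(-36.7) + f_A·(-64.8) = -41.2 − (-26.315) = -14.885
Substitute f_A = 0.298 − f_C:
f_C·(-36.7 − -64.8) = -14.885 − 0.298×(-64.8) = 4.426
f_C = 4.426 / 28.1 = 0.1575

0.158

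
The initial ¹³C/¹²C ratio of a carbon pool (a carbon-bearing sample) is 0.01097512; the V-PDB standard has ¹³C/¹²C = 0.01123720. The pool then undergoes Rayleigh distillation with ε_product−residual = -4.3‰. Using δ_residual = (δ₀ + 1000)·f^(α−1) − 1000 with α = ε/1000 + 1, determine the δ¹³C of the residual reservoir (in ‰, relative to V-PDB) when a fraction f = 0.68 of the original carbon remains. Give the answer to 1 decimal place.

δ₀ = (0.01097512/0.01123720 − 1)×1000 = (0.976677 − 1)×1000 = -23.323‰
α − 1 = ε/1000 = -0.0043
f^(α−1) = 0.68^(-0.0043) = 1.001660
δ_res = (-23.323 + 1000) × 1.001660 − 1000 = 978.298 − 1000 = -21.70‰

-21.7‰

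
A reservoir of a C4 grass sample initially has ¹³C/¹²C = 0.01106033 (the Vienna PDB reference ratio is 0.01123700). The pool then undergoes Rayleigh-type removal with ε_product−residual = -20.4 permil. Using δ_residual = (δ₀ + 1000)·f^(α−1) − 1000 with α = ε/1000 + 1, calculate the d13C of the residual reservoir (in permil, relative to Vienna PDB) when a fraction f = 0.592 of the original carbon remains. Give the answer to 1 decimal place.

-5.1 permil

δ₀ = (0.01106033/0.01123700 − 1)×1000 = (0.984278 − 1)×1000 = -15.722 permil
α − 1 = ε/1000 = -0.0204
f^(α−1) = 0.592^(-0.0204) = 1.010752
δ_res = (-15.722 + 1000) × 1.010752 − 1000 = 994.861 − 1000 = -5.14 permil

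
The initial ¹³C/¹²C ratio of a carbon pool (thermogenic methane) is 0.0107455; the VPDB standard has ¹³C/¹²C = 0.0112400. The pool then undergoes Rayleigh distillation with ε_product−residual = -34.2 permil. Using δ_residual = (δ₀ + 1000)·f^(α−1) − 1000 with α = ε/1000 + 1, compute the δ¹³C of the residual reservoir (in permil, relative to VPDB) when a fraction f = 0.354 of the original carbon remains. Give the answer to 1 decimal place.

δ₀ = (0.0107455/0.0112400 − 1)×1000 = (0.956005 − 1)×1000 = -43.995 permil
α − 1 = ε/1000 = -0.0342
f^(α−1) = 0.354^(-0.0342) = 1.036153
δ_res = (-43.995 + 1000) × 1.036153 − 1000 = 990.568 − 1000 = -9.43 permil

-9.4 permil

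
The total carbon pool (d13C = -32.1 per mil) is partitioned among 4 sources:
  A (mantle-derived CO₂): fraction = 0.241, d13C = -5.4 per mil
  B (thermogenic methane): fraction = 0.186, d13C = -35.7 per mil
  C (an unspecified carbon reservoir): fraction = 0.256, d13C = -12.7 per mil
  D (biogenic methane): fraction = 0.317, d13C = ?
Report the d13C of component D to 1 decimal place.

Isotope mass balance: δ_bulk = Σ fᵢ·δᵢ.
-32.1 = 0.241×(-5.4) + 0.186×(-35.7) + 0.256×(-12.7) + 0.317×δ_D
0.317·δ_D = -32.1 − (-11.193) = -20.907
δ_D = -20.907 / 0.317 = -65.95 per mil

-66.0 per mil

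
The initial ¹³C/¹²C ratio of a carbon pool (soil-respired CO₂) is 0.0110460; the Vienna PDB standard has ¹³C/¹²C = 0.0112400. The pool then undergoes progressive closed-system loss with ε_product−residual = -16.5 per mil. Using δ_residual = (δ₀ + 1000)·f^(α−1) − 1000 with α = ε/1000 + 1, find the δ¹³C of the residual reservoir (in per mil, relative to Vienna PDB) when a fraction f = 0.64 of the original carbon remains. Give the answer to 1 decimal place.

δ₀ = (0.0110460/0.0112400 − 1)×1000 = (0.982740 − 1)×1000 = -17.260 per mil
α − 1 = ε/1000 = -0.0165
f^(α−1) = 0.64^(-0.0165) = 1.007391
δ_res = (-17.260 + 1000) × 1.007391 − 1000 = 990.004 − 1000 = -10.00 per mil

-10.0 per mil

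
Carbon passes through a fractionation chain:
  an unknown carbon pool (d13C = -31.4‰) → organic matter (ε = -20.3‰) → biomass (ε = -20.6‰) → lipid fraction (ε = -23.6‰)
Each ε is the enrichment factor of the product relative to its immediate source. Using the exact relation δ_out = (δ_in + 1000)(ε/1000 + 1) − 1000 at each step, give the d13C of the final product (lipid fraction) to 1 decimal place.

-92.5‰

step 1: δ = (-31.40 + 1000)·(-20.3/1000 + 1) − 1000 = -51.06‰
step 2: δ = (-51.06 + 1000)·(-20.6/1000 + 1) − 1000 = -70.61‰
step 3: δ = (-70.61 + 1000)·(-23.6/1000 + 1) − 1000 = -92.54‰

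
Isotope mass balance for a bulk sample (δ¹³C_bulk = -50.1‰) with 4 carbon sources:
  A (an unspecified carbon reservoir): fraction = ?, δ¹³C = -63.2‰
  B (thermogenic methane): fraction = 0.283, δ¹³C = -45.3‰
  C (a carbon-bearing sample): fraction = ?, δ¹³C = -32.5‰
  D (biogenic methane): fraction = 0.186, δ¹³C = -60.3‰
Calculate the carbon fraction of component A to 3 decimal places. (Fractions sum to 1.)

0.287

Let f_A and f_C be the unknown fractions; fractions sum to 1 so f_A + f_C = 0.531.
Mass balance: Σ fᵢ·δᵢ = δ_bulk ⇒ f_A·(-63.2) + f_C·(-32.5) = -50.1 − (-24.036) = -26.064
Substitute f_C = 0.531 − f_A:
f_A·(-63.2 − -32.5) = -26.064 − 0.531×(-32.5) = -8.807
f_A = -8.807 / -30.7 = 0.2869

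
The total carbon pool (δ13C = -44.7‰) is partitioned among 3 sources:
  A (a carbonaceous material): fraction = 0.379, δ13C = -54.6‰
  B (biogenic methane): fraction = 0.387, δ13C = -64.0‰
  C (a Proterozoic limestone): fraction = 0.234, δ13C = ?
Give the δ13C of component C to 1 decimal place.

Isotope mass balance: δ_bulk = Σ fᵢ·δᵢ.
-44.7 = 0.379×(-54.6) + 0.387×(-64.0) + 0.234×δ_C
0.234·δ_C = -44.7 − (-45.461) = 0.761
δ_C = 0.761 / 0.234 = 3.25‰

3.3‰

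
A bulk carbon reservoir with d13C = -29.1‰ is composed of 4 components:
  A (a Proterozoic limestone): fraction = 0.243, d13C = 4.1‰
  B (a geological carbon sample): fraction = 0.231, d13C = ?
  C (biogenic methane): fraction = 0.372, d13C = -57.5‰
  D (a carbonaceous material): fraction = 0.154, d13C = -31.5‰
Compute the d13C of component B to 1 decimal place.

Isotope mass balance: δ_bulk = Σ fᵢ·δᵢ.
-29.1 = 0.243×(4.1) + 0.231×δ_B + 0.372×(-57.5) + 0.154×(-31.5)
0.231·δ_B = -29.1 − (-25.245) = -3.855
δ_B = -3.855 / 0.231 = -16.69‰

-16.7‰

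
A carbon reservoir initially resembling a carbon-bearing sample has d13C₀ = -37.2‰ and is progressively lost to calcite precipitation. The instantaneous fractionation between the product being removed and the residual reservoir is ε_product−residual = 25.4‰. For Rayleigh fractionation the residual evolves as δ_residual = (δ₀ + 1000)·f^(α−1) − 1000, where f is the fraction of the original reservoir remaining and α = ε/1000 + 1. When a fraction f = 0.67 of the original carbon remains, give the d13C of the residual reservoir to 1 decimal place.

-46.9‰

Rayleigh residual: δ_res = (δ₀ + 1000)·f^(α−1) − 1000
α = ε/1000 + 1 = 1.02540, so α − 1 = 0.02540
f^(α−1) = 0.67^(0.02540) = 0.989879
δ_res = (-37.2 + 1000) × 0.989879 − 1000 = 953.056 − 1000 = -46.94‰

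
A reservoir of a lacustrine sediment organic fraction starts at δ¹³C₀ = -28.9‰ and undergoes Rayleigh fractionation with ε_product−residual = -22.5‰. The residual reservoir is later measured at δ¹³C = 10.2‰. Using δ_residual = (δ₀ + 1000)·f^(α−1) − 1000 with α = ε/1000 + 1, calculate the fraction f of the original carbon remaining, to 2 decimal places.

0.17

α − 1 = ε/1000 = -0.0225
(δ_res + 1000)/(δ₀ + 1000) = (10.2 + 1000)/(-28.9 + 1000) = 1010.2/971.1 = 1.040264
f = 1.040264^(1/-0.0225) = exp(ln(1.040264)/-0.0225) = exp(0.03947/-0.0225)
f = exp(-1.7544) = 0.1730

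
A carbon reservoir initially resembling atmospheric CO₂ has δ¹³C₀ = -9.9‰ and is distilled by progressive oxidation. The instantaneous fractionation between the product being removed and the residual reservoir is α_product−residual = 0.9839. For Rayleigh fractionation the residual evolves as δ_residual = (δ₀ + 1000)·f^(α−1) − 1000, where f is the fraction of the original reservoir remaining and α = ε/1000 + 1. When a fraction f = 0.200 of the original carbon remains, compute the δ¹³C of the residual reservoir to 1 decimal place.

Rayleigh residual: δ_res = (δ₀ + 1000)·f^(α−1) − 1000
α − 1 = -0.01610
f^(α−1) = 0.200^(-0.01610) = 1.026251
δ_res = (-9.9 + 1000) × 1.026251 − 1000 = 1016.091 − 1000 = 16.09‰

16.1‰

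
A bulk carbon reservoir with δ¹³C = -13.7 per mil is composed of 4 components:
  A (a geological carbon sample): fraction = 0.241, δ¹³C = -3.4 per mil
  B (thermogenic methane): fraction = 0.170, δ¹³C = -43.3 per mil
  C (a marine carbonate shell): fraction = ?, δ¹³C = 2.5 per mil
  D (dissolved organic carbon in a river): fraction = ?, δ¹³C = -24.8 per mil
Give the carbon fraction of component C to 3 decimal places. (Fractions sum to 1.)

Let f_C and f_D be the unknown fractions; fractions sum to 1 so f_C + f_D = 0.589.
Mass balance: Σ fᵢ·δᵢ = δ_bulk ⇒ f_C·(2.5) + f_D·(-24.8) = -13.7 − (-8.180) = -5.520
Substitute f_D = 0.589 − f_C:
f_C·(2.5 − -24.8) = -5.520 − 0.589×(-24.8) = 9.088
f_C = 9.088 / 27.3 = 0.3329

0.333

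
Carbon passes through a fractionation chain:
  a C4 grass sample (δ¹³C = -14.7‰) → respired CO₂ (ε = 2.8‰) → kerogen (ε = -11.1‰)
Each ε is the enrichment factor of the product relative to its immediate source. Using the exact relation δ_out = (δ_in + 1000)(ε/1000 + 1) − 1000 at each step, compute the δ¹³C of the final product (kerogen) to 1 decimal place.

step 1: δ = (-14.70 + 1000)·(2.8/1000 + 1) − 1000 = -11.94‰
step 2: δ = (-11.94 + 1000)·(-11.1/1000 + 1) − 1000 = -22.91‰

-22.9‰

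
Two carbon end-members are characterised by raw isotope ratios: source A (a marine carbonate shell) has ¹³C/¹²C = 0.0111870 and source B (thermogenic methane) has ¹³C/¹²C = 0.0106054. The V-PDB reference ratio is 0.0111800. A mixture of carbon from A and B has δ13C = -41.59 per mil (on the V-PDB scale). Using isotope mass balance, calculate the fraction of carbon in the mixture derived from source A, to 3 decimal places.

δ_A = (0.0111870/0.0111800 − 1)×1000 = (1.000626 − 1)×1000 = 0.626 per mil
δ_B = (0.0106054/0.0111800 − 1)×1000 = (0.948605 − 1)×1000 = -51.395 per mil
f_A = (δ_mix − δ_B)/(δ_A − δ_B) = (-41.59 − (-51.395))/(0.626 − (-51.395))
f_A = 9.805 / 52.021 = 0.1885

0.188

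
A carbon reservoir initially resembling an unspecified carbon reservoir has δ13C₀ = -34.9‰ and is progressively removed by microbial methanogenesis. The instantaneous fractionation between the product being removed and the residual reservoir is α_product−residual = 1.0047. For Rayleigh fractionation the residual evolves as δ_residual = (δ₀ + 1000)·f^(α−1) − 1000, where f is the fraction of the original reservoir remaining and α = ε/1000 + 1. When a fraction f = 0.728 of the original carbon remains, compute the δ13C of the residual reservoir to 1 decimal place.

Rayleigh residual: δ_res = (δ₀ + 1000)·f^(α−1) − 1000
α − 1 = 0.00470
f^(α−1) = 0.728^(0.00470) = 0.998509
δ_res = (-34.9 + 1000) × 0.998509 − 1000 = 963.661 − 1000 = -36.34‰

-36.3‰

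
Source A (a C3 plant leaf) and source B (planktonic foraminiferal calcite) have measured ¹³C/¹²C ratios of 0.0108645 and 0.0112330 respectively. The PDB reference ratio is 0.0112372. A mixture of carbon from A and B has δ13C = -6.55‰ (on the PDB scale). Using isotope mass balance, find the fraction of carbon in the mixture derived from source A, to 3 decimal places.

0.188

δ_A = (0.0108645/0.0112372 − 1)×1000 = (0.966833 − 1)×1000 = -33.167‰
δ_B = (0.0112330/0.0112372 − 1)×1000 = (0.999626 − 1)×1000 = -0.374‰
f_A = (δ_mix − δ_B)/(δ_A − δ_B) = (-6.55 − (-0.374))/(-33.167 − (-0.374))
f_A = -6.176 / -32.793 = 0.1883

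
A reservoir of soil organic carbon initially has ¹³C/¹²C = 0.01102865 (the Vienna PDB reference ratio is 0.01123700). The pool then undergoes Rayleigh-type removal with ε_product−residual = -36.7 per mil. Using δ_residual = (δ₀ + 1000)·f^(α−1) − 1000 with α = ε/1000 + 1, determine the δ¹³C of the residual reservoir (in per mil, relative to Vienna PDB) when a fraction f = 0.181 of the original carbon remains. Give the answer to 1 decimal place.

δ₀ = (0.01102865/0.01123700 − 1)×1000 = (0.981459 − 1)×1000 = -18.541 per mil
α − 1 = ε/1000 = -0.0367
f^(α−1) = 0.181^(-0.0367) = 1.064739
δ_res = (-18.541 + 1000) × 1.064739 − 1000 = 1044.997 − 1000 = 45.00 per mil

45.0 per mil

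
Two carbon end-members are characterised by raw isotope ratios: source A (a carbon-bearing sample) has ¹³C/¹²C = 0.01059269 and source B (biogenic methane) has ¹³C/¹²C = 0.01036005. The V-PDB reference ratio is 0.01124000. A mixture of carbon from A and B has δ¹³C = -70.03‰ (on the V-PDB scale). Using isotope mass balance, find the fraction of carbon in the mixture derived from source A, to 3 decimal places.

0.399

δ_A = (0.01059269/0.01124000 − 1)×1000 = (0.942410 − 1)×1000 = -57.590‰
δ_B = (0.01036005/0.01124000 − 1)×1000 = (0.921713 − 1)×1000 = -78.287‰
f_A = (δ_mix − δ_B)/(δ_A − δ_B) = (-70.03 − (-78.287))/(-57.590 − (-78.287))
f_A = 8.257 / 20.698 = 0.3990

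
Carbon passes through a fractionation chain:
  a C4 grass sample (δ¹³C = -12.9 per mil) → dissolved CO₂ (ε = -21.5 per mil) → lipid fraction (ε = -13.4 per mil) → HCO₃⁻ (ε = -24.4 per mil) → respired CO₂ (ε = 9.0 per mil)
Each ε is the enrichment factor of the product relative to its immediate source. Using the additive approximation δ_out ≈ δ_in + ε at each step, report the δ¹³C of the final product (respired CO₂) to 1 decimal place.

-63.2 per mil

step 1: δ ≈ -12.9 + (-21.5) = -34.4 per mil
step 2: δ ≈ -34.4 + (-13.4) = -47.8 per mil
step 3: δ ≈ -47.8 + (-24.4) = -72.2 per mil
step 4: δ ≈ -72.2 + (9.0) = -63.2 per mil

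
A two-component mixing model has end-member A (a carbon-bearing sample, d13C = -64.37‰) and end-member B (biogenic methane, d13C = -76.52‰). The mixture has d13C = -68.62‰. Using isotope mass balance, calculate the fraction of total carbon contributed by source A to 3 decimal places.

0.650

δ_mix = f_A·δ_A + (1 − f_A)·δ_B  ⇒  f_A = (δ_mix − δ_B)/(δ_A − δ_B)
f_A = (-68.62 − (-76.52)) / (-64.37 − (-76.52))
f_A = 7.90 / 12.15 = 0.6502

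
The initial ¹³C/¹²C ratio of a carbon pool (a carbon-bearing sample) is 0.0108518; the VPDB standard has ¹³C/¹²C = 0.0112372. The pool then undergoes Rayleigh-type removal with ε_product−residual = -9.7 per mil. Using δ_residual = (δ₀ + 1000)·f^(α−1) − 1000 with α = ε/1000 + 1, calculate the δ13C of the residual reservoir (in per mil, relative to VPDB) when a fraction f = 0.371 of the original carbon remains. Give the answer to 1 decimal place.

-25.0 per mil

δ₀ = (0.0108518/0.0112372 − 1)×1000 = (0.965703 − 1)×1000 = -34.297 per mil
α − 1 = ε/1000 = -0.0097
f^(α−1) = 0.371^(-0.0097) = 1.009664
δ_res = (-34.297 + 1000) × 1.009664 − 1000 = 975.036 − 1000 = -24.96 per mil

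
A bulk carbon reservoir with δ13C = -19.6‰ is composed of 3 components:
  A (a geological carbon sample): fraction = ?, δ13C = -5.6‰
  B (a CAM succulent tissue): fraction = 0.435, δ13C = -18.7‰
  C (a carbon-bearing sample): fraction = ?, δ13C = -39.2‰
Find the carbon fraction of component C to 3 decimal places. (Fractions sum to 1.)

0.247

Let f_C and f_A be the unknown fractions; fractions sum to 1 so f_C + f_A = 0.565.
Mass balance: Σ fᵢ·δᵢ = δ_bulk ⇒ f_C·(-39.2) + f_A·(-5.6) = -19.6 − (-8.134) = -11.466
Substitute f_A = 0.565 − f_C:
f_C·(-39.2 − -5.6) = -11.466 − 0.565×(-5.6) = -8.302
f_C = -8.302 / -33.6 = 0.2471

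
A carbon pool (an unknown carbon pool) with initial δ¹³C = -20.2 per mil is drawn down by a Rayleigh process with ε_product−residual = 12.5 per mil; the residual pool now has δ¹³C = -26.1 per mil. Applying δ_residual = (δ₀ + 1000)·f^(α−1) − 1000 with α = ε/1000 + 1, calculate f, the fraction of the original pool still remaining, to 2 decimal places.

α − 1 = ε/1000 = 0.0125
(δ_res + 1000)/(δ₀ + 1000) = (-26.1 + 1000)/(-20.2 + 1000) = 973.9/979.8 = 0.993978
f = 0.993978^(1/0.0125) = exp(ln(0.993978)/0.0125) = exp(-0.00604/0.0125)
f = exp(-0.4832) = 0.6168

0.62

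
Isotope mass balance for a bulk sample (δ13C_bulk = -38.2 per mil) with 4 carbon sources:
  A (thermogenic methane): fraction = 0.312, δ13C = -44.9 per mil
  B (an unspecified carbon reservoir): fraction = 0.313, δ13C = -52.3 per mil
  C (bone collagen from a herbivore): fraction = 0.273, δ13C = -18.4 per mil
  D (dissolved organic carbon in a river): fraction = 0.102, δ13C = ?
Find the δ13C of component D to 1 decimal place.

-27.4 per mil

Isotope mass balance: δ_bulk = Σ fᵢ·δᵢ.
-38.2 = 0.312×(-44.9) + 0.313×(-52.3) + 0.273×(-18.4) + 0.102×δ_D
0.102·δ_D = -38.2 − (-35.402) = -2.798
δ_D = -2.798 / 0.102 = -27.43 per mil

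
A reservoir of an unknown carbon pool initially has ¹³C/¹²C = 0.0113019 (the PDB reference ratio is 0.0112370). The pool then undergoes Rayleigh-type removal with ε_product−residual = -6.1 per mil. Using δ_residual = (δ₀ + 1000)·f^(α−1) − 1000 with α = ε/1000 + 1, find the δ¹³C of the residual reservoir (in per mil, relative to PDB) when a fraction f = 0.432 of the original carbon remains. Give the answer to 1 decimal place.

10.9 per mil

δ₀ = (0.0113019/0.0112370 − 1)×1000 = (1.005776 − 1)×1000 = 5.776 per mil
α − 1 = ε/1000 = -0.0061
f^(α−1) = 0.432^(-0.0061) = 1.005133
δ_res = (5.776 + 1000) × 1.005133 − 1000 = 1010.938 − 1000 = 10.94 per mil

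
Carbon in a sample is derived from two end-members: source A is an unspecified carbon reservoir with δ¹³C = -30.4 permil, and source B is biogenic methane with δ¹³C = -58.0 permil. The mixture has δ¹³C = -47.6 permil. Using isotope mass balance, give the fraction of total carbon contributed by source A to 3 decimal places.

0.377

δ_mix = f_A·δ_A + (1 − f_A)·δ_B  ⇒  f_A = (δ_mix − δ_B)/(δ_A − δ_B)
f_A = (-47.6 − (-58.0)) / (-30.4 − (-58.0))
f_A = 10.4 / 27.6 = 0.3768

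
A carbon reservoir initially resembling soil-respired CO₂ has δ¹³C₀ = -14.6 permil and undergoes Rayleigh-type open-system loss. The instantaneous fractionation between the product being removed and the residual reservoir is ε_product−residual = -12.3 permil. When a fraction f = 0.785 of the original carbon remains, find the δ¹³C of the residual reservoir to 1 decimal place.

Rayleigh residual: δ_res = (δ₀ + 1000)·f^(α−1) − 1000
α = ε/1000 + 1 = 0.98770, so α − 1 = -0.01230
f^(α−1) = 0.785^(-0.01230) = 1.002982
δ_res = (-14.6 + 1000) × 1.002982 − 1000 = 988.338 − 1000 = -11.66 permil

-11.7 permil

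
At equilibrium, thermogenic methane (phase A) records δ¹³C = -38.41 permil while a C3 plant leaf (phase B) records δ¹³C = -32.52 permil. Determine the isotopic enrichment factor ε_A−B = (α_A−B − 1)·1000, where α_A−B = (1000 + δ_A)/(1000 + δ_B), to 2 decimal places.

-6.09 permil

α_A−B = (1000 + -38.41) / (1000 + -32.52) = 961.59 / 967.48 = 0.993912
ε_A−B = (0.993912 − 1) × 1000 = -6.088 permil
(The approximation ε ≈ δ_A − δ_B would give -5.89 permil.)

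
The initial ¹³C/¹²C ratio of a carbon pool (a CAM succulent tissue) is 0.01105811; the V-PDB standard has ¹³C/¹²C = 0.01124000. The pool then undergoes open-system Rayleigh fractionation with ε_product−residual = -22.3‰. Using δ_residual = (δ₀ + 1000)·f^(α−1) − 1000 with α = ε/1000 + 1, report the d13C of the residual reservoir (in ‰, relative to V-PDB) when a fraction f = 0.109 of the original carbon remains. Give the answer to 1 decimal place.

33.7‰

δ₀ = (0.01105811/0.01124000 − 1)×1000 = (0.983818 − 1)×1000 = -16.182‰
α − 1 = ε/1000 = -0.0223
f^(α−1) = 0.109^(-0.0223) = 1.050668
δ_res = (-16.182 + 1000) × 1.050668 − 1000 = 1033.665 − 1000 = 33.67‰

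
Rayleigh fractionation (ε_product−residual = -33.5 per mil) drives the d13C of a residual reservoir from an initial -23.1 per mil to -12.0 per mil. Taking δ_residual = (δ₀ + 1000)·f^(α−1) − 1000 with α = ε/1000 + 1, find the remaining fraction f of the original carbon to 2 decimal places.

0.71

α − 1 = ε/1000 = -0.0335
(δ_res + 1000)/(δ₀ + 1000) = (-12.0 + 1000)/(-23.1 + 1000) = 988.0/976.9 = 1.011362
f = 1.011362^(1/-0.0335) = exp(ln(1.011362)/-0.0335) = exp(0.01130/-0.0335)
f = exp(-0.3373) = 0.7137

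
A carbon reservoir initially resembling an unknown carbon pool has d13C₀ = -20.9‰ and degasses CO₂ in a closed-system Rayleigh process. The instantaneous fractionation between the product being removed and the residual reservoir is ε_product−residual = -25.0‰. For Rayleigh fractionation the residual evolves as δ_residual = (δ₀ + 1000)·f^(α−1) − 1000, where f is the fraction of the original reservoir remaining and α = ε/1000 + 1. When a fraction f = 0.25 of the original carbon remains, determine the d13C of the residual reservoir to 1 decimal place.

13.6‰

Rayleigh residual: δ_res = (δ₀ + 1000)·f^(α−1) − 1000
α = ε/1000 + 1 = 0.97500, so α − 1 = -0.02500
f^(α−1) = 0.25^(-0.02500) = 1.035265
δ_res = (-20.9 + 1000) × 1.035265 − 1000 = 1013.628 − 1000 = 13.63‰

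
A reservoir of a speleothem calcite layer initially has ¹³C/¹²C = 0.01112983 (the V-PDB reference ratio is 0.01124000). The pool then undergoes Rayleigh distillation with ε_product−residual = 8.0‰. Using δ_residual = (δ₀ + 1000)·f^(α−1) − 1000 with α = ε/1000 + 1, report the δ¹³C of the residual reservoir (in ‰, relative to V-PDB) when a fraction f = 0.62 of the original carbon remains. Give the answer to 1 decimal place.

δ₀ = (0.01112983/0.01124000 − 1)×1000 = (0.990198 − 1)×1000 = -9.802‰
α − 1 = ε/1000 = 0.0080
f^(α−1) = 0.62^(0.0080) = 0.996183
δ_res = (-9.802 + 1000) × 0.996183 − 1000 = 986.419 − 1000 = -13.58‰

-13.6‰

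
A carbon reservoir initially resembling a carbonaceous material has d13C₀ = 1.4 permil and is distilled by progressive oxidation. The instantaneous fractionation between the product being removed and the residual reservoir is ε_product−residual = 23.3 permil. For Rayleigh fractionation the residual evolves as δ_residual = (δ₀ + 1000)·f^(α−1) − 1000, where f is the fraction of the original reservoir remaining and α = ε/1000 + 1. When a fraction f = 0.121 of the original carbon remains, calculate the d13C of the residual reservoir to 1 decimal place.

-46.7 permil

Rayleigh residual: δ_res = (δ₀ + 1000)·f^(α−1) − 1000
α = ε/1000 + 1 = 1.02330, so α − 1 = 0.02330
f^(α−1) = 0.121^(0.02330) = 0.951982
δ_res = (1.4 + 1000) × 0.951982 − 1000 = 953.315 − 1000 = -46.68 permil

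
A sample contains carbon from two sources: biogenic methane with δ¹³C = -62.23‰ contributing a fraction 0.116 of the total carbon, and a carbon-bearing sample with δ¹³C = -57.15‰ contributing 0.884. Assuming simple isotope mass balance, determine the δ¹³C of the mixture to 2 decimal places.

-57.74‰

δ_mix = f_A·δ_A + f_B·δ_B
δ_mix = 0.116 × (-62.23) + 0.884 × (-57.15)
δ_mix = -7.219 + -50.521 = -57.739‰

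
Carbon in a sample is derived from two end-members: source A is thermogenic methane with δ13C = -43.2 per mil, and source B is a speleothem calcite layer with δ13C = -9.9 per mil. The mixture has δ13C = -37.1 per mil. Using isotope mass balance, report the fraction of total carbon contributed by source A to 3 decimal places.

0.817

δ_mix = f_A·δ_A + (1 − f_A)·δ_B  ⇒  f_A = (δ_mix − δ_B)/(δ_A − δ_B)
f_A = (-37.1 − (-9.9)) / (-43.2 − (-9.9))
f_A = -27.2 / -33.3 = 0.8168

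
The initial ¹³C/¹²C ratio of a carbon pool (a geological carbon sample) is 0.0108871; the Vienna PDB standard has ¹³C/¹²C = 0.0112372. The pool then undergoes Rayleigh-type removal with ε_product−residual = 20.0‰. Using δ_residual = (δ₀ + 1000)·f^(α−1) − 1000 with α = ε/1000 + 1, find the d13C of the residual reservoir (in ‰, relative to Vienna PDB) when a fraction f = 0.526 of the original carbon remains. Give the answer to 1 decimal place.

δ₀ = (0.0108871/0.0112372 − 1)×1000 = (0.968845 − 1)×1000 = -31.155‰
α − 1 = ε/1000 = 0.0200
f^(α−1) = 0.526^(0.0200) = 0.987233
δ_res = (-31.155 + 1000) × 0.987233 − 1000 = 956.475 − 1000 = -43.52‰

-43.5‰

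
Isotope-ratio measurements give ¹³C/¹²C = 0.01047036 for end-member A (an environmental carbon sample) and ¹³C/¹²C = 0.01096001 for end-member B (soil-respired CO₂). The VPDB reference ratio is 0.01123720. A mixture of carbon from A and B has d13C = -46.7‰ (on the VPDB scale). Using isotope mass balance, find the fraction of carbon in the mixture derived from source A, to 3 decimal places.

δ_A = (0.01047036/0.01123720 − 1)×1000 = (0.931759 − 1)×1000 = -68.241‰
δ_B = (0.01096001/0.01123720 − 1)×1000 = (0.975333 − 1)×1000 = -24.667‰
f_A = (δ_mix − δ_B)/(δ_A − δ_B) = (-46.7 − (-24.667))/(-68.241 − (-24.667))
f_A = -22.033 / -43.574 = 0.5056

0.506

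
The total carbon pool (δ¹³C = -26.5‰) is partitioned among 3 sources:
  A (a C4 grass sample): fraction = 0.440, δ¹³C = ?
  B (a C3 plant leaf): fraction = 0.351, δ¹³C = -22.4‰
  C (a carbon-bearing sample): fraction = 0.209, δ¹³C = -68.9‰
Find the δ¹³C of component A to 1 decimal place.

Isotope mass balance: δ_bulk = Σ fᵢ·δᵢ.
-26.5 = 0.440×δ_A + 0.351×(-22.4) + 0.209×(-68.9)
0.440·δ_A = -26.5 − (-22.262) = -4.238
δ_A = -4.238 / 0.440 = -9.63‰

-9.6‰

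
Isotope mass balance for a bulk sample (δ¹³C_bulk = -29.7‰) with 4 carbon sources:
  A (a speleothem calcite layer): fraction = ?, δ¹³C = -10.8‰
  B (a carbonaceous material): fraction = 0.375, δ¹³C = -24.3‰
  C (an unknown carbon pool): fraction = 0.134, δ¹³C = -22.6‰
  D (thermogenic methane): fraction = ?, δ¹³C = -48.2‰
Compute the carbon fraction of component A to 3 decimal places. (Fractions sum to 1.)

Let f_A and f_D be the unknown fractions; fractions sum to 1 so f_A + f_D = 0.491.
Mass balance: Σ fᵢ·δᵢ = δ_bulk ⇒ f_A·(-10.8) + f_D·(-48.2) = -29.7 − (-12.141) = -17.559
Substitute f_D = 0.491 − f_A:
f_A·(-10.8 − -48.2) = -17.559 − 0.491×(-48.2) = 6.107
f_A = 6.107 / 37.4 = 0.1633

0.163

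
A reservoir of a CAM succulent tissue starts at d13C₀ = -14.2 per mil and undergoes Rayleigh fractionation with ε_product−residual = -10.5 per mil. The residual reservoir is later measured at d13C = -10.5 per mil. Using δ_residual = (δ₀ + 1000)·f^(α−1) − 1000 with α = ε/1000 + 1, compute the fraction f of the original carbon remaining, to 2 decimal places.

0.70

α − 1 = ε/1000 = -0.0105
(δ_res + 1000)/(δ₀ + 1000) = (-10.5 + 1000)/(-14.2 + 1000) = 989.5/985.8 = 1.003753
f = 1.003753^(1/-0.0105) = exp(ln(1.003753)/-0.0105) = exp(0.00375/-0.0105)
f = exp(-0.3568) = 0.6999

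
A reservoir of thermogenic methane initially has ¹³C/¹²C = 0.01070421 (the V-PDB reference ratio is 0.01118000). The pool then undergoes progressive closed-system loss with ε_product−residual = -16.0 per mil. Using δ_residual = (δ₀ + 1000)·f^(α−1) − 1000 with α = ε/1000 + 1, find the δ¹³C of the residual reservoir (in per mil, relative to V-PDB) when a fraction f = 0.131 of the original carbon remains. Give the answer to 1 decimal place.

δ₀ = (0.01070421/0.01118000 − 1)×1000 = (0.957443 − 1)×1000 = -42.557 per mil
α − 1 = ε/1000 = -0.0160
f^(α−1) = 0.131^(-0.0160) = 1.033056
δ_res = (-42.557 + 1000) × 1.033056 − 1000 = 989.092 − 1000 = -10.91 per mil

-10.9 per mil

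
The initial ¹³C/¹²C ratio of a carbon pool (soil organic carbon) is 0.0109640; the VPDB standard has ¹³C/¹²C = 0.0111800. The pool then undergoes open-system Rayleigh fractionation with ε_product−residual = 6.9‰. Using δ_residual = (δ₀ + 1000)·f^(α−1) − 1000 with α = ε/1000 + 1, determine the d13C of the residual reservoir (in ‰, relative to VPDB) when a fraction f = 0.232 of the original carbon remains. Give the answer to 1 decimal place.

δ₀ = (0.0109640/0.0111800 − 1)×1000 = (0.980680 − 1)×1000 = -19.320‰
α − 1 = ε/1000 = 0.0069
f^(α−1) = 0.232^(0.0069) = 0.989970
δ_res = (-19.320 + 1000) × 0.989970 − 1000 = 970.843 − 1000 = -29.16‰

-29.2‰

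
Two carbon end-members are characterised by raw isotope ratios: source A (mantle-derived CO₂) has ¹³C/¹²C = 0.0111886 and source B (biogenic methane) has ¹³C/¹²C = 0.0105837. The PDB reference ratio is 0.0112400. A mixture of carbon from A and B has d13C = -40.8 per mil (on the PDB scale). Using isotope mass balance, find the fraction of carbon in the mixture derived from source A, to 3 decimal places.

0.327

δ_A = (0.0111886/0.0112400 − 1)×1000 = (0.995427 − 1)×1000 = -4.573 per mil
δ_B = (0.0105837/0.0112400 − 1)×1000 = (0.941610 − 1)×1000 = -58.390 per mil
f_A = (δ_mix − δ_B)/(δ_A − δ_B) = (-40.8 − (-58.390))/(-4.573 − (-58.390))
f_A = 17.590 / 53.817 = 0.3268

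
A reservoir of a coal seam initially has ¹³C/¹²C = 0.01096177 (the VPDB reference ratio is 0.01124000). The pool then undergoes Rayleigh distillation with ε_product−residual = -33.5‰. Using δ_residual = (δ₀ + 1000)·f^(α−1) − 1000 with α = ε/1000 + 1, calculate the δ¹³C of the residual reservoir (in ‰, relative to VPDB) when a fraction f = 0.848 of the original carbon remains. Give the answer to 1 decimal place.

δ₀ = (0.01096177/0.01124000 − 1)×1000 = (0.975246 − 1)×1000 = -24.754‰
α − 1 = ε/1000 = -0.0335
f^(α−1) = 0.848^(-0.0335) = 1.005539
δ_res = (-24.754 + 1000) × 1.005539 − 1000 = 980.648 − 1000 = -19.35‰

-19.4‰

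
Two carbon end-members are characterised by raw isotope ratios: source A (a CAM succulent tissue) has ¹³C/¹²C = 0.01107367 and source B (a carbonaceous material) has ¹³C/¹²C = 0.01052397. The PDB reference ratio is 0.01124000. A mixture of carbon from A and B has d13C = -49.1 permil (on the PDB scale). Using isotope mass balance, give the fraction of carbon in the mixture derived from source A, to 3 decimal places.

0.299

δ_A = (0.01107367/0.01124000 − 1)×1000 = (0.985202 − 1)×1000 = -14.798 permil
δ_B = (0.01052397/0.01124000 − 1)×1000 = (0.936296 − 1)×1000 = -63.704 permil
f_A = (δ_mix − δ_B)/(δ_A − δ_B) = (-49.1 − (-63.704))/(-14.798 − (-63.704))
f_A = 14.604 / 48.906 = 0.2986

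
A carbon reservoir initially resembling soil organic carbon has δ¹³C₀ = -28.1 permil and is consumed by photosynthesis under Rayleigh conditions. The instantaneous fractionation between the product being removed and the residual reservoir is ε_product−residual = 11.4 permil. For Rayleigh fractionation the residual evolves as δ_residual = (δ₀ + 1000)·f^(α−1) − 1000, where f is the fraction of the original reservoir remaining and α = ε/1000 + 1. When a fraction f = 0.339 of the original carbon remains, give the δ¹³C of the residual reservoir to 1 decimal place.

Rayleigh residual: δ_res = (δ₀ + 1000)·f^(α−1) − 1000
α = ε/1000 + 1 = 1.01140, so α − 1 = 0.01140
f^(α−1) = 0.339^(0.01140) = 0.987744
δ_res = (-28.1 + 1000) × 0.987744 − 1000 = 959.988 − 1000 = -40.01 permil

-40.0 permil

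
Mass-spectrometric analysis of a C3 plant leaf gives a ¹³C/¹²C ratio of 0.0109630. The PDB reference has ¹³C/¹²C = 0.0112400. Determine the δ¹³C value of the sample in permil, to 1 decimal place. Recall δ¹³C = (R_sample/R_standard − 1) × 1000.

δ¹³C = (R_sample / R_standard − 1) × 1000
R_sample / R_standard = 0.0109630 / 0.0112400 = 0.975356
δ¹³C = (0.975356 − 1) × 1000 = -24.64 permil

-24.6 permil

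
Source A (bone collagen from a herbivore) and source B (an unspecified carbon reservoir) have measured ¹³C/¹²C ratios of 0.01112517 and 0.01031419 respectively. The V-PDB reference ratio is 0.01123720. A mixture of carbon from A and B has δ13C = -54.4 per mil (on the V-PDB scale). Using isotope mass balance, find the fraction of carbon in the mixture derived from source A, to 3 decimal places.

0.384

δ_A = (0.01112517/0.01123720 − 1)×1000 = (0.990030 − 1)×1000 = -9.970 per mil
δ_B = (0.01031419/0.01123720 − 1)×1000 = (0.917861 − 1)×1000 = -82.139 per mil
f_A = (δ_mix − δ_B)/(δ_A − δ_B) = (-54.4 − (-82.139))/(-9.970 − (-82.139))
f_A = 27.739 / 72.169 = 0.3844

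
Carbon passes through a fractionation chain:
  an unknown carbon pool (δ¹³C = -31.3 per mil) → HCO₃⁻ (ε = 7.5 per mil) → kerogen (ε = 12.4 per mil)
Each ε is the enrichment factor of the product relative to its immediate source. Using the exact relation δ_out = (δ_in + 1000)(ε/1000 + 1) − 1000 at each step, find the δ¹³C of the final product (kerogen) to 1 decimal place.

-11.9 per mil

step 1: δ = (-31.30 + 1000)·(7.5/1000 + 1) − 1000 = -24.03 per mil
step 2: δ = (-24.03 + 1000)·(12.4/1000 + 1) − 1000 = -11.93 per mil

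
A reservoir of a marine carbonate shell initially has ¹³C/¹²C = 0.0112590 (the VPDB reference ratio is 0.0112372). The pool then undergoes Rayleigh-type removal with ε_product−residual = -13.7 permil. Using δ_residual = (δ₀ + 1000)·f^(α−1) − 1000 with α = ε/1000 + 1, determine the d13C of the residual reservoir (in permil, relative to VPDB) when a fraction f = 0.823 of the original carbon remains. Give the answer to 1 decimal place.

4.6 permil

δ₀ = (0.0112590/0.0112372 − 1)×1000 = (1.001940 − 1)×1000 = 1.940 permil
α − 1 = ε/1000 = -0.0137
f^(α−1) = 0.823^(-0.0137) = 1.002672
δ_res = (1.940 + 1000) × 1.002672 − 1000 = 1004.617 − 1000 = 4.62 permil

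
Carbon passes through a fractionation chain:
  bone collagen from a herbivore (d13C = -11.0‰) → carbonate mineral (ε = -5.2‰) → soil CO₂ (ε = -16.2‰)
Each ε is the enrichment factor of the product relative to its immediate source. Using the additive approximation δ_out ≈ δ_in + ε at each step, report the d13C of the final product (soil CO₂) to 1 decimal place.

-32.4‰

step 1: δ ≈ -11.0 + (-5.2) = -16.2‰
step 2: δ ≈ -16.2 + (-16.2) = -32.4‰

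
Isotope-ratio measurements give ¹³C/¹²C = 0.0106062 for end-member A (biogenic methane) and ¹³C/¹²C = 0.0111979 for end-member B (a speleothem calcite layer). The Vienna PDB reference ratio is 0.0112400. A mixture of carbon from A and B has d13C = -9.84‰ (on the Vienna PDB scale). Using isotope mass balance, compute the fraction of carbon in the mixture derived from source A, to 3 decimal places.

0.116

δ_A = (0.0106062/0.0112400 − 1)×1000 = (0.943612 − 1)×1000 = -56.388‰
δ_B = (0.0111979/0.0112400 − 1)×1000 = (0.996254 − 1)×1000 = -3.746‰
f_A = (δ_mix − δ_B)/(δ_A − δ_B) = (-9.84 − (-3.746))/(-56.388 − (-3.746))
f_A = -6.094 / -52.642 = 0.1158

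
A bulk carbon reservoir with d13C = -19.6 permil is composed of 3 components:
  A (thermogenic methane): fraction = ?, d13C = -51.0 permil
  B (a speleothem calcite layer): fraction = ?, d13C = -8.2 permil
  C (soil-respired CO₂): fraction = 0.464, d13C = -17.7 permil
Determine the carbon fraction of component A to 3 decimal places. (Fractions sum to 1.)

0.163

Let f_A and f_B be the unknown fractions; fractions sum to 1 so f_A + f_B = 0.536.
Mass balance: Σ fᵢ·δᵢ = δ_bulk ⇒ f_A·(-51.0) + f_B·(-8.2) = -19.6 − (-8.213) = -11.387
Substitute f_B = 0.536 − f_A:
f_A·(-51.0 − -8.2) = -11.387 − 0.536×(-8.2) = -6.992
f_A = -6.992 / -42.8 = 0.1634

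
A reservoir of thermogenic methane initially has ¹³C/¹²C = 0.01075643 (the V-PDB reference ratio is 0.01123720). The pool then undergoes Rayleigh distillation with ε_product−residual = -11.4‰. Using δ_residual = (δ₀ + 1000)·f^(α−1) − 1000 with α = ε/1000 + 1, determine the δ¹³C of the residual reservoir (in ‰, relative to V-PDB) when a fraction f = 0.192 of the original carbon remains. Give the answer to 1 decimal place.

δ₀ = (0.01075643/0.01123720 − 1)×1000 = (0.957216 − 1)×1000 = -42.784‰
α − 1 = ε/1000 = -0.0114
f^(α−1) = 0.192^(-0.0114) = 1.018991
δ_res = (-42.784 + 1000) × 1.018991 − 1000 = 975.395 − 1000 = -24.61‰

-24.6‰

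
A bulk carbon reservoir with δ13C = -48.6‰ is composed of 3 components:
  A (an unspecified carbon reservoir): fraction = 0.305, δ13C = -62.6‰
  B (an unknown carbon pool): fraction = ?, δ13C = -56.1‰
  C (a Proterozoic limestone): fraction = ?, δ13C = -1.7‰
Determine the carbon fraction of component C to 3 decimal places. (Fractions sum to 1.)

0.174

Let f_C and f_B be the unknown fractions; fractions sum to 1 so f_C + f_B = 0.695.
Mass balance: Σ fᵢ·δᵢ = δ_bulk ⇒ f_C·(-1.7) + f_B·(-56.1) = -48.6 − (-19.093) = -29.507
Substitute f_B = 0.695 − f_C:
f_C·(-1.7 − -56.1) = -29.507 − 0.695×(-56.1) = 9.482
f_C = 9.482 / 54.4 = 0.1743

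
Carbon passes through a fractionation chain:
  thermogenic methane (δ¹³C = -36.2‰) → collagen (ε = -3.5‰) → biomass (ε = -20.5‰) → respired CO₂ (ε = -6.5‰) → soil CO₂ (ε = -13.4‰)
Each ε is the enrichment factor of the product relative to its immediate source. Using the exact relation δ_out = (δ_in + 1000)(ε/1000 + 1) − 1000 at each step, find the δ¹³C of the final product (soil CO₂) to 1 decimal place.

-77.9‰

step 1: δ = (-36.20 + 1000)·(-3.5/1000 + 1) − 1000 = -39.57‰
step 2: δ = (-39.57 + 1000)·(-20.5/1000 + 1) − 1000 = -59.26‰
step 3: δ = (-59.26 + 1000)·(-6.5/1000 + 1) − 1000 = -65.38‰
step 4: δ = (-65.38 + 1000)·(-13.4/1000 + 1) − 1000 = -77.90‰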